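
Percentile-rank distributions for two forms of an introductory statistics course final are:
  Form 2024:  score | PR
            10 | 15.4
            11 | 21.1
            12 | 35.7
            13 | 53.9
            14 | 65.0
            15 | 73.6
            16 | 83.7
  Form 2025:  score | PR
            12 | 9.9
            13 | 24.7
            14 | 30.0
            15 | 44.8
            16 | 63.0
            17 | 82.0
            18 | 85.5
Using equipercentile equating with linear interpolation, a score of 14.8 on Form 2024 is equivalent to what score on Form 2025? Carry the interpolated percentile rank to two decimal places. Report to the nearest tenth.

16.5

PR of 14.8 on Form 2024: 65.0 + (14.8 − 14)/(15 − 14) × (73.6 − 65.0) = 71.88
On Form 2025, PR 71.88 falls between score 16 (PR 63.0) and 17 (PR 82.0).
Interpolate: 16 + (71.88 − 63.0)/(82.0 − 63.0) × (17 − 16) = 16.5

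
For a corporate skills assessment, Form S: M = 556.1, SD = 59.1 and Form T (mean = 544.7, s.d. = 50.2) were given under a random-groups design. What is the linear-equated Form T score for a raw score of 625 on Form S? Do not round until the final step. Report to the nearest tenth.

Linear equating: y = (SD_Y/SD_X)(x − M_X) + M_Y
y = (50.2/59.1)(625 − 556.1) + 544.7
y = 0.849408 × 68.9 + 544.7 = 58.5242 + 544.7 = 603.2

603.2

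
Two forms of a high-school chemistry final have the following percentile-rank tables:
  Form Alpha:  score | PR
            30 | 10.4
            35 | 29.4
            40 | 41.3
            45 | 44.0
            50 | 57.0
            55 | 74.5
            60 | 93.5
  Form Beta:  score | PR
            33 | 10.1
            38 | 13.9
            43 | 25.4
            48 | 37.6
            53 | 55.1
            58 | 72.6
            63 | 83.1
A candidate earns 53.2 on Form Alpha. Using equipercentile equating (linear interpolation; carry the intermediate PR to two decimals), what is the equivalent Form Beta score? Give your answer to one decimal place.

56.7

PR of 53.2 on Form Alpha: 57.0 + (53.2 − 50)/(55 − 50) × (74.5 − 57.0) = 68.20
On Form Beta, PR 68.20 falls between score 53 (PR 55.1) and 58 (PR 72.6).
Interpolate: 53 + (68.20 − 55.1)/(72.6 − 55.1) × (58 − 53) = 56.7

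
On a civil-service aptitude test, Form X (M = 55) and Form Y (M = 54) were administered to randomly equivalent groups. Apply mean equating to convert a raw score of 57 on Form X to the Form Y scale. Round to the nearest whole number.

Mean equating: y = x + (M_Y − M_X) = 57 + (54 − 55) = 56

56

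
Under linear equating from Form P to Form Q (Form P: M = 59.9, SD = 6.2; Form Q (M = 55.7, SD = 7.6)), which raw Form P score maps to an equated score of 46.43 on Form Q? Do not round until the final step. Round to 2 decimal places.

52.34

Invert y = (SD_Y/SD_X)(x − M_X) + M_Y:
x = (SD_X/SD_Y)(y − M_Y) + M_X = (6.2/7.6)(46.43 − 55.7) + 59.9
x = 0.815789 × -9.270 + 59.9 = 52.34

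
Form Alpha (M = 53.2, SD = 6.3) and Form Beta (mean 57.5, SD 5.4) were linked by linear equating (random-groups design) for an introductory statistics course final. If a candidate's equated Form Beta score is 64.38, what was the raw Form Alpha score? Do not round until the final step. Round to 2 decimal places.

61.23

Invert y = (SD_Y/SD_X)(x − M_X) + M_Y:
x = (SD_X/SD_Y)(y − M_Y) + M_X = (6.3/5.4)(64.38 − 57.5) + 53.2
x = 1.166667 × 6.880 + 53.2 = 61.23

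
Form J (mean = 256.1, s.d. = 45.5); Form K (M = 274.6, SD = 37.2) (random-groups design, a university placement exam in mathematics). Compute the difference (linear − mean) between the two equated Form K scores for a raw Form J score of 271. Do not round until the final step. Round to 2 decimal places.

-2.72

Mean-equated: 271 + (274.6 − 256.1) = 289.50
Linear-equated: (37.2/45.5)(271 − 256.1) + 274.6 = 286.782
Difference = 286.782 − 289.50 = -2.72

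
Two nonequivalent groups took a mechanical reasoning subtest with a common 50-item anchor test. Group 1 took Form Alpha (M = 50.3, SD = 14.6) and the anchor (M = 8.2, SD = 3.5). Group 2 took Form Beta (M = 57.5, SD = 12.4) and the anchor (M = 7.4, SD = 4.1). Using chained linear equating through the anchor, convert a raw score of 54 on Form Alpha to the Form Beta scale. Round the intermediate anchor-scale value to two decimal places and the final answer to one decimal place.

Form Alpha → anchor (Group 1): v = (3.5/14.6)(54 − 50.3) + 8.2 = 9.09
anchor → Form Beta (Group 2): y = (12.4/4.1)(9.09 − 7.4) + 57.5 = 62.6

62.6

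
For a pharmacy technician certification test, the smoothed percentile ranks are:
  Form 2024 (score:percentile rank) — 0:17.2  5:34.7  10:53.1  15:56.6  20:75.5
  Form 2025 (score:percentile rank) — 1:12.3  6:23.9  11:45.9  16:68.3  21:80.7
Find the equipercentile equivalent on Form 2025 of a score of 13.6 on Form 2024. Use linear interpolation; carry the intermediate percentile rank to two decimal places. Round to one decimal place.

PR of 13.6 on Form 2024: 53.1 + (13.6 − 10)/(15 − 10) × (56.6 − 53.1) = 55.62
On Form 2025, PR 55.62 falls between score 11 (PR 45.9) and 16 (PR 68.3).
Interpolate: 11 + (55.62 − 45.9)/(68.3 − 45.9) × (16 − 11) = 13.2

13.2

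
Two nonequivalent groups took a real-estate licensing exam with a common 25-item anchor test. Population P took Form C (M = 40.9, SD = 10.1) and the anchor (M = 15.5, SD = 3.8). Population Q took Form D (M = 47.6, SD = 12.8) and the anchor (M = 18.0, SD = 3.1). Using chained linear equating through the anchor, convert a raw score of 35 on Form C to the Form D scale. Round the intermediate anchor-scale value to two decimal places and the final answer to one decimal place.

28.1

Form C → anchor (Population P): v = (3.8/10.1)(35 − 40.9) + 15.5 = 13.28
anchor → Form D (Population Q): y = (12.8/3.1)(13.28 − 18.0) + 47.6 = 28.1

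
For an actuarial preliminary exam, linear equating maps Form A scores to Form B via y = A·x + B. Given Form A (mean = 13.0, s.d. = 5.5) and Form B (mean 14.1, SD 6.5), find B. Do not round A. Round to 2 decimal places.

-1.26

A = SD_Y / SD_X = 6.5 / 5.5 = 1.181818
B = M_Y − A·M_X = 14.1 − 1.181818 × 13.0 = -1.26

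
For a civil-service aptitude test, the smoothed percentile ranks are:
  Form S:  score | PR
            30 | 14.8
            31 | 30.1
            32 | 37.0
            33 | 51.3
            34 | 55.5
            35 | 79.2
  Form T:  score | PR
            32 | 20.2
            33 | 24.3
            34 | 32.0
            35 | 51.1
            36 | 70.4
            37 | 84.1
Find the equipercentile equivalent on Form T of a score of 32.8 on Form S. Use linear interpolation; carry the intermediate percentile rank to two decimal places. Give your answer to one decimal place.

34.9

PR of 32.8 on Form S: 37.0 + (32.8 − 32)/(33 − 32) × (51.3 − 37.0) = 48.44
On Form T, PR 48.44 falls between score 34 (PR 32.0) and 35 (PR 51.1).
Interpolate: 34 + (48.44 − 32.0)/(51.1 − 32.0) × (35 − 34) = 34.9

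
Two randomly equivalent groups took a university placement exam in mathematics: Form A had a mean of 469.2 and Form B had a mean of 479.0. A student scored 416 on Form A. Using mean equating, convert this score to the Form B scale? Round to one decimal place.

425.8

Mean equating: y = x + (M_Y − M_X) = 416 + (479.0 − 469.2) = 425.8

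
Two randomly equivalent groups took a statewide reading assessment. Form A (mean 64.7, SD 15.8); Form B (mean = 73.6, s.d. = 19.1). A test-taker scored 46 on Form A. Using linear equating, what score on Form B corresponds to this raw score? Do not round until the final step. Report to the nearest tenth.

Linear equating: y = (SD_Y/SD_X)(x − M_X) + M_Y
y = (19.1/15.8)(46 − 64.7) + 73.6
y = 1.208861 × -18.7 + 73.6 = -22.6057 + 73.6 = 51.0

51.0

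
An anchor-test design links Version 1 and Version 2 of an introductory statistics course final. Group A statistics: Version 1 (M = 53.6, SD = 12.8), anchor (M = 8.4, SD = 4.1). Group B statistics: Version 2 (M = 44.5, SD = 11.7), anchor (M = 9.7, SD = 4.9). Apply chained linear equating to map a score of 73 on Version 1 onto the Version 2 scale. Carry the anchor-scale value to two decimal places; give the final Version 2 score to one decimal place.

Version 1 → anchor (Group A): v = (4.1/12.8)(73 − 53.6) + 8.4 = 14.61
anchor → Version 2 (Group B): y = (11.7/4.9)(14.61 − 9.7) + 44.5 = 56.2

56.2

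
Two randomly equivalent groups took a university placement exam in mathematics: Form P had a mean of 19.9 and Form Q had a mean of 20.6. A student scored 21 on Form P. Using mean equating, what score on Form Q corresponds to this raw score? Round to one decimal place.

21.7

Mean equating: y = x + (M_Y − M_X) = 21 + (20.6 − 19.9) = 21.7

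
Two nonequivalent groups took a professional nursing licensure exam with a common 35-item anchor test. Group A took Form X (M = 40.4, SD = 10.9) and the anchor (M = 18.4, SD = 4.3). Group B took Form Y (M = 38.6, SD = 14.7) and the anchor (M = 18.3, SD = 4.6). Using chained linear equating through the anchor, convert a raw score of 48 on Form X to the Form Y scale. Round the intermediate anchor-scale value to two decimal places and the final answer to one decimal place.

Form X → anchor (Group A): v = (4.3/10.9)(48 − 40.4) + 18.4 = 21.40
anchor → Form Y (Group B): y = (14.7/4.6)(21.40 − 18.3) + 38.6 = 48.5

48.5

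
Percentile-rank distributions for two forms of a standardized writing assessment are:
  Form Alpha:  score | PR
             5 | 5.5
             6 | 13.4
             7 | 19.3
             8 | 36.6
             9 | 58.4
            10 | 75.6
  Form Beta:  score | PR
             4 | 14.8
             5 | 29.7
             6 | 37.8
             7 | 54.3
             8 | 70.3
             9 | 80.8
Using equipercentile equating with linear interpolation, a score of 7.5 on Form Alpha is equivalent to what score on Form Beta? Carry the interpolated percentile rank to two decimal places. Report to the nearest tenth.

PR of 7.5 on Form Alpha: 19.3 + (7.5 − 7)/(8 − 7) × (36.6 − 19.3) = 27.95
On Form Beta, PR 27.95 falls between score 4 (PR 14.8) and 5 (PR 29.7).
Interpolate: 4 + (27.95 − 14.8)/(29.7 − 14.8) × (5 − 4) = 4.9

4.9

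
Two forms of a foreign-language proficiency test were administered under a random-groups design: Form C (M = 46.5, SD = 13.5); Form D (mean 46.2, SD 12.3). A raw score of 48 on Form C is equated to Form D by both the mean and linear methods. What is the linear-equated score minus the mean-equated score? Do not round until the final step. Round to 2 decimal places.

-0.13

Mean-equated: 48 + (46.2 − 46.5) = 47.70
Linear-equated: (12.3/13.5)(48 − 46.5) + 46.2 = 47.567
Difference = 47.567 − 47.70 = -0.13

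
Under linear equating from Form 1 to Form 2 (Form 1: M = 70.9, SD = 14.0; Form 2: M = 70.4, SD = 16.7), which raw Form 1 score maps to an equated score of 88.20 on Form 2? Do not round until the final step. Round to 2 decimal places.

Invert y = (SD_Y/SD_X)(x − M_X) + M_Y:
x = (SD_X/SD_Y)(y − M_Y) + M_X = (14.0/16.7)(88.20 − 70.4) + 70.9
x = 0.838323 × 17.800 + 70.9 = 85.82

85.82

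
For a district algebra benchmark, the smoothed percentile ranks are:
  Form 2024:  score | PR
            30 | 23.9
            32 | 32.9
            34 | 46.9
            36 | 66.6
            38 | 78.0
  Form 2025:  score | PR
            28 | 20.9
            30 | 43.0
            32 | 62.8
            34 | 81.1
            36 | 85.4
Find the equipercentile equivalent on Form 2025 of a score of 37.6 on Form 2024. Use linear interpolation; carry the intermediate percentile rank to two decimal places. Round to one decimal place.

PR of 37.6 on Form 2024: 66.6 + (37.6 − 36)/(38 − 36) × (78.0 − 66.6) = 75.72
On Form 2025, PR 75.72 falls between score 32 (PR 62.8) and 34 (PR 81.1).
Interpolate: 32 + (75.72 − 62.8)/(81.1 − 62.8) × (34 − 32) = 33.4

33.4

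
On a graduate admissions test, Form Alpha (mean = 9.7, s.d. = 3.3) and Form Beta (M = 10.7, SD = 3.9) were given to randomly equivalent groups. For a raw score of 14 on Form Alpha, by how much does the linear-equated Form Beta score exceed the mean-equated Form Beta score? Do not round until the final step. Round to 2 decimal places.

0.78

Mean-equated: 14 + (10.7 − 9.7) = 15.00
Linear-equated: (3.9/3.3)(14 − 9.7) + 10.7 = 15.782
Difference = 15.782 − 15.00 = 0.78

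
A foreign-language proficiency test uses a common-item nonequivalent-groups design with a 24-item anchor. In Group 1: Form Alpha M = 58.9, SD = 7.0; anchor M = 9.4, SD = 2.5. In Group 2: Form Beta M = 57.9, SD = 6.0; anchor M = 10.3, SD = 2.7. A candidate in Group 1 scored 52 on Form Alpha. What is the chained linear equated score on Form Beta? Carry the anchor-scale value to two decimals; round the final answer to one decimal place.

50.4

Form Alpha → anchor (Group 1): v = (2.5/7.0)(52 − 58.9) + 9.4 = 6.94
anchor → Form Beta (Group 2): y = (6.0/2.7)(6.94 − 10.3) + 57.9 = 50.4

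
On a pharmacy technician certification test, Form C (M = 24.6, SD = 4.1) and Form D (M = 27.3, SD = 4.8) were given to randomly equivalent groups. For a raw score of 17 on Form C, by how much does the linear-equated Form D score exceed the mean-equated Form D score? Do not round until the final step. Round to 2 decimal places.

Mean-equated: 17 + (27.3 − 24.6) = 19.70
Linear-equated: (4.8/4.1)(17 − 24.6) + 27.3 = 18.402
Difference = 18.402 − 19.70 = -1.30

-1.30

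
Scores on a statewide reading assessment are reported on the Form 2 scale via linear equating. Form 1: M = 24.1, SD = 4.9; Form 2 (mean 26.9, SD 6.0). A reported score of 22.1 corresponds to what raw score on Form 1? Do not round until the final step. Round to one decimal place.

Invert y = (SD_Y/SD_X)(x − M_X) + M_Y:
x = (SD_X/SD_Y)(y − M_Y) + M_X = (4.9/6.0)(22.1 − 26.9) + 24.1
x = 0.816667 × -4.800 + 24.1 = 20.2

20.2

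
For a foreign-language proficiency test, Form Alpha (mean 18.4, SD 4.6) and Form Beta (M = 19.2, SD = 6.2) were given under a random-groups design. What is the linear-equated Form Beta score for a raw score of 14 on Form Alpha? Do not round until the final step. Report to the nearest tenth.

Linear equating: y = (SD_Y/SD_X)(x − M_X) + M_Y
y = (6.2/4.6)(14 − 18.4) + 19.2
y = 1.347826 × -4.4 + 19.2 = -5.9304 + 19.2 = 13.3

13.3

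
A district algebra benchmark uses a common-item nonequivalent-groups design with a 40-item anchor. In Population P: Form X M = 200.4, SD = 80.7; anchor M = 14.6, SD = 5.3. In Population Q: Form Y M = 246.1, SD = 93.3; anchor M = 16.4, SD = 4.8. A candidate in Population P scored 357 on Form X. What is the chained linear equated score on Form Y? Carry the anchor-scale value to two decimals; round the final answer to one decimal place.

Form X → anchor (Population P): v = (5.3/80.7)(357 − 200.4) + 14.6 = 24.88
anchor → Form Y (Population Q): y = (93.3/4.8)(24.88 − 16.4) + 246.1 = 410.9

410.9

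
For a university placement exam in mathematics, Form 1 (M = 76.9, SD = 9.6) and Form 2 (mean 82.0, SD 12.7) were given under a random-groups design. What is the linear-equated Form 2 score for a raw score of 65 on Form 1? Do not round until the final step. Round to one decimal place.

66.3

Linear equating: y = (SD_Y/SD_X)(x − M_X) + M_Y
y = (12.7/9.6)(65 − 76.9) + 82.0
y = 1.322917 × -11.9 + 82.0 = -15.7427 + 82.0 = 66.3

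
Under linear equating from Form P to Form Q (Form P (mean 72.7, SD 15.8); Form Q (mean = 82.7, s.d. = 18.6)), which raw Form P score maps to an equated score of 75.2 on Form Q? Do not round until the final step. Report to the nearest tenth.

Invert y = (SD_Y/SD_X)(x − M_X) + M_Y:
x = (SD_X/SD_Y)(y − M_Y) + M_X = (15.8/18.6)(75.2 − 82.7) + 72.7
x = 0.849462 × -7.500 + 72.7 = 66.3

66.3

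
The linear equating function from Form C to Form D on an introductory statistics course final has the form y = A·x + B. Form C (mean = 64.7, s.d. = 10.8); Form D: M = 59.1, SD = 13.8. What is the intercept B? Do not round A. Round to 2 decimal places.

-23.57

A = SD_Y / SD_X = 13.8 / 10.8 = 1.277778
B = M_Y − A·M_X = 59.1 − 1.277778 × 64.7 = -23.57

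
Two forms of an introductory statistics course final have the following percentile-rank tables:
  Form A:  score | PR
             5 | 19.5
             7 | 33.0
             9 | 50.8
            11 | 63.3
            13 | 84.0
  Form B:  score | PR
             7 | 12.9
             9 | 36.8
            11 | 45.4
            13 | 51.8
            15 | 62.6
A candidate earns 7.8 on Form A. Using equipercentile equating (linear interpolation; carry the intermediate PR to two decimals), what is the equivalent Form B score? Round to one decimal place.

9.8

PR of 7.8 on Form A: 33.0 + (7.8 − 7)/(9 − 7) × (50.8 − 33.0) = 40.12
On Form B, PR 40.12 falls between score 9 (PR 36.8) and 11 (PR 45.4).
Interpolate: 9 + (40.12 − 36.8)/(45.4 − 36.8) × (11 − 9) = 9.8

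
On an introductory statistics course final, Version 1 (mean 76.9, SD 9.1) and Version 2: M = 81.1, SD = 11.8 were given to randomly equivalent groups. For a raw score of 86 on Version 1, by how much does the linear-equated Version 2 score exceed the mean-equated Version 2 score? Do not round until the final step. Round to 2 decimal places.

Mean-equated: 86 + (81.1 − 76.9) = 90.20
Linear-equated: (11.8/9.1)(86 − 76.9) + 81.1 = 92.900
Difference = 92.900 − 90.20 = 2.70

2.70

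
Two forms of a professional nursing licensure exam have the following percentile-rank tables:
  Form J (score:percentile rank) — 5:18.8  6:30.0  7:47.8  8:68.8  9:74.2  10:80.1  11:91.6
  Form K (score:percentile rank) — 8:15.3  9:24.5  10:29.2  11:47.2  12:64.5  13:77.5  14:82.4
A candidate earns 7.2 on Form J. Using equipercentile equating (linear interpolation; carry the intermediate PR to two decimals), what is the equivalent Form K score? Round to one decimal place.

11.3

PR of 7.2 on Form J: 47.8 + (7.2 − 7)/(8 − 7) × (68.8 − 47.8) = 52.00
On Form K, PR 52.00 falls between score 11 (PR 47.2) and 12 (PR 64.5).
Interpolate: 11 + (52.00 − 47.2)/(64.5 − 47.2) × (12 − 11) = 11.3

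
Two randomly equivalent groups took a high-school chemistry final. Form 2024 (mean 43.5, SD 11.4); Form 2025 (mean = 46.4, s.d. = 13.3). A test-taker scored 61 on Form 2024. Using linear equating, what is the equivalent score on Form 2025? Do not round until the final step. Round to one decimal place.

66.8

Linear equating: y = (SD_Y/SD_X)(x − M_X) + M_Y
y = (13.3/11.4)(61 − 43.5) + 46.4
y = 1.166667 × 17.5 + 46.4 = 20.4167 + 46.4 = 66.8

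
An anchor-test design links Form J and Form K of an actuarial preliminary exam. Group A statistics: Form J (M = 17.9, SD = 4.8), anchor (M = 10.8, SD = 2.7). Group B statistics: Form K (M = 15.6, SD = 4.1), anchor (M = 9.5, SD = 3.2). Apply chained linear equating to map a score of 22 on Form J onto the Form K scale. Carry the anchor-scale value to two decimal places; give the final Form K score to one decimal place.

Form J → anchor (Group A): v = (2.7/4.8)(22 − 17.9) + 10.8 = 13.11
anchor → Form K (Group B): y = (4.1/3.2)(13.11 − 9.5) + 15.6 = 20.2

20.2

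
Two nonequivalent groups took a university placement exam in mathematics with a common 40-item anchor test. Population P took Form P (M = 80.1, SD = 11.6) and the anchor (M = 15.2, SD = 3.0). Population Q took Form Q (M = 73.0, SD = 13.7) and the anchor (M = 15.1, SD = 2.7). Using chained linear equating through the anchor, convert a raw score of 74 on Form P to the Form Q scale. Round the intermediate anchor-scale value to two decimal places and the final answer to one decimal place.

65.5

Form P → anchor (Population P): v = (3.0/11.6)(74 − 80.1) + 15.2 = 13.62
anchor → Form Q (Population Q): y = (13.7/2.7)(13.62 − 15.1) + 73.0 = 65.5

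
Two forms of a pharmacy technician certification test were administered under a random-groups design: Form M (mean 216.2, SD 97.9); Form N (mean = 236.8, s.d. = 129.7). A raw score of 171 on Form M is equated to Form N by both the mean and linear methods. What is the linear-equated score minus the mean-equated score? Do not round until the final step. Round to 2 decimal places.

Mean-equated: 171 + (236.8 − 216.2) = 191.60
Linear-equated: (129.7/97.9)(171 − 216.2) + 236.8 = 176.918
Difference = 176.918 − 191.60 = -14.68

-14.68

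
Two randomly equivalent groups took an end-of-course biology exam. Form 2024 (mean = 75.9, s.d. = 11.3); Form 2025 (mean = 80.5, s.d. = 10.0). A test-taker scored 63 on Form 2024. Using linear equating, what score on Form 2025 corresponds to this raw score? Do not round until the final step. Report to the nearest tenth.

Linear equating: y = (SD_Y/SD_X)(x − M_X) + M_Y
y = (10.0/11.3)(63 − 75.9) + 80.5
y = 0.884956 × -12.9 + 80.5 = -11.4159 + 80.5 = 69.1

69.1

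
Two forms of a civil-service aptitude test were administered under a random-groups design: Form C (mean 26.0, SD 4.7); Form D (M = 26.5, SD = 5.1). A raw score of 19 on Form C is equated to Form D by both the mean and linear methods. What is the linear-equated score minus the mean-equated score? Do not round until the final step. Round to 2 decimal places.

-0.60

Mean-equated: 19 + (26.5 − 26.0) = 19.50
Linear-equated: (5.1/4.7)(19 − 26.0) + 26.5 = 18.904
Difference = 18.904 − 19.50 = -0.60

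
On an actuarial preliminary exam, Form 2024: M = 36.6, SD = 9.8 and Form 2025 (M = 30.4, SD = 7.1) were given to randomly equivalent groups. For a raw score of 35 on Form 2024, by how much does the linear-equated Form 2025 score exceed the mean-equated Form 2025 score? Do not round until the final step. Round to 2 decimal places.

Mean-equated: 35 + (30.4 − 36.6) = 28.80
Linear-equated: (7.1/9.8)(35 − 36.6) + 30.4 = 29.241
Difference = 29.241 − 28.80 = 0.44

0.44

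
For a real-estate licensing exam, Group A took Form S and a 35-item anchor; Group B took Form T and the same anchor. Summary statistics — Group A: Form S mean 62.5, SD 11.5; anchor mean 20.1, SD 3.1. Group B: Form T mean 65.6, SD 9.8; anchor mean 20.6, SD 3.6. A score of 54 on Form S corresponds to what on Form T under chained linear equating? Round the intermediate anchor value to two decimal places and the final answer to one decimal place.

Form S → anchor (Group A): v = (3.1/11.5)(54 − 62.5) + 20.1 = 17.81
anchor → Form T (Group B): y = (9.8/3.6)(17.81 − 20.6) + 65.6 = 58.0

58.0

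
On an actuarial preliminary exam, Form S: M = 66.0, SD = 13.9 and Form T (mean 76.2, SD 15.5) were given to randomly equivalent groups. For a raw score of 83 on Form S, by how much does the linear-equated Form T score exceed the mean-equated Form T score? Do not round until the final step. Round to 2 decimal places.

Mean-equated: 83 + (76.2 − 66.0) = 93.20
Linear-equated: (15.5/13.9)(83 − 66.0) + 76.2 = 95.157
Difference = 95.157 − 93.20 = 1.96

1.96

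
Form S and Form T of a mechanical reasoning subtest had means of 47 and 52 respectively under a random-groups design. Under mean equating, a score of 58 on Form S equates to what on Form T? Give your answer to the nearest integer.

63

Mean equating: y = x + (M_Y − M_X) = 58 + (52 − 47) = 63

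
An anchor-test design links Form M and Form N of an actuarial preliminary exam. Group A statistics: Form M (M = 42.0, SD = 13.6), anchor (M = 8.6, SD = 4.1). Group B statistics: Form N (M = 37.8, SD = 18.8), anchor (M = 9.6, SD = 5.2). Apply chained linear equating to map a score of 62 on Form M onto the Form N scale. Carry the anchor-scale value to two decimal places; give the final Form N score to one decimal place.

Form M → anchor (Group A): v = (4.1/13.6)(62 − 42.0) + 8.6 = 14.63
anchor → Form N (Group B): y = (18.8/5.2)(14.63 − 9.6) + 37.8 = 56.0

56.0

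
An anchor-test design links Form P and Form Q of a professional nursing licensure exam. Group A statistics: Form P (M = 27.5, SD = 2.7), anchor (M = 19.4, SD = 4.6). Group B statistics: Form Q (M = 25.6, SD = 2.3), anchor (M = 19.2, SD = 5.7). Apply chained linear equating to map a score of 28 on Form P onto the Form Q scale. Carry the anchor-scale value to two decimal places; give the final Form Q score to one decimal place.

Form P → anchor (Group A): v = (4.6/2.7)(28 − 27.5) + 19.4 = 20.25
anchor → Form Q (Group B): y = (2.3/5.7)(20.25 − 19.2) + 25.6 = 26.0

26.0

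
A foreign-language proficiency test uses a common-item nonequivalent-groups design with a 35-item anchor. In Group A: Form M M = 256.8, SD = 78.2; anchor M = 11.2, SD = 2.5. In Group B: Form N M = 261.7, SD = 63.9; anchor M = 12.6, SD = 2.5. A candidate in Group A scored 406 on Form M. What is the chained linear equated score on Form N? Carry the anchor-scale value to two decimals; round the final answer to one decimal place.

347.8

Form M → anchor (Group A): v = (2.5/78.2)(406 − 256.8) + 11.2 = 15.97
anchor → Form N (Group B): y = (63.9/2.5)(15.97 − 12.6) + 261.7 = 347.8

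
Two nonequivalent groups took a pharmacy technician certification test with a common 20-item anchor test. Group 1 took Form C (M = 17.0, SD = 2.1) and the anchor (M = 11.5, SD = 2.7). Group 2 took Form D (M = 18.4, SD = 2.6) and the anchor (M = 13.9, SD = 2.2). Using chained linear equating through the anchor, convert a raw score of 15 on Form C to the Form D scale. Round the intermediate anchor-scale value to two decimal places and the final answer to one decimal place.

12.5

Form C → anchor (Group 1): v = (2.7/2.1)(15 − 17.0) + 11.5 = 8.93
anchor → Form D (Group 2): y = (2.6/2.2)(8.93 − 13.9) + 18.4 = 12.5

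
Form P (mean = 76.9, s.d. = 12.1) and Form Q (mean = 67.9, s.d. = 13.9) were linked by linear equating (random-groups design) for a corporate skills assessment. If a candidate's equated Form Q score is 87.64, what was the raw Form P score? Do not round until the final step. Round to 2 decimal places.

94.08

Invert y = (SD_Y/SD_X)(x − M_X) + M_Y:
x = (SD_X/SD_Y)(y − M_Y) + M_X = (12.1/13.9)(87.64 − 67.9) + 76.9
x = 0.870504 × 19.740 + 76.9 = 94.08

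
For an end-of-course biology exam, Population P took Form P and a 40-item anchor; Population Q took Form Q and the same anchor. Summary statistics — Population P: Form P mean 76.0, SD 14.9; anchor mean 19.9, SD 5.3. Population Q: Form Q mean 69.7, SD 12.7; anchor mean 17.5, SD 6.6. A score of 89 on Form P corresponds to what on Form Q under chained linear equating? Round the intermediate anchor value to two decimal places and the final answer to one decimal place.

83.2

Form P → anchor (Population P): v = (5.3/14.9)(89 − 76.0) + 19.9 = 24.52
anchor → Form Q (Population Q): y = (12.7/6.6)(24.52 − 17.5) + 69.7 = 83.2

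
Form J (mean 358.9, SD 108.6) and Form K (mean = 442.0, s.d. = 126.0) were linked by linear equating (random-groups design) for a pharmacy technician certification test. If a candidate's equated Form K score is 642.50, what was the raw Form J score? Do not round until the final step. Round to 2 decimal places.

Invert y = (SD_Y/SD_X)(x − M_X) + M_Y:
x = (SD_X/SD_Y)(y − M_Y) + M_X = (108.6/126.0)(642.50 − 442.0) + 358.9
x = 0.861905 × 200.500 + 358.9 = 531.71

531.71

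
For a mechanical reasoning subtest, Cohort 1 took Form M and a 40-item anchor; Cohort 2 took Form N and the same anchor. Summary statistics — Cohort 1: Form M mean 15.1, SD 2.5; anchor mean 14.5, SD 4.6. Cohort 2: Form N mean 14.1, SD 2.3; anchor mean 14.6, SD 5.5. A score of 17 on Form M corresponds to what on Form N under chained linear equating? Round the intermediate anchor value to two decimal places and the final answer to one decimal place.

Form M → anchor (Cohort 1): v = (4.6/2.5)(17 − 15.1) + 14.5 = 18.00
anchor → Form N (Cohort 2): y = (2.3/5.5)(18.00 − 14.6) + 14.1 = 15.5

15.5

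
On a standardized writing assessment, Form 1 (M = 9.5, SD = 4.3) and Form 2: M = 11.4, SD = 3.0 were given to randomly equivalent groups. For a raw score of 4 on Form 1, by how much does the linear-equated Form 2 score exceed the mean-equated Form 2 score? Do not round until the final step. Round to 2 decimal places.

Mean-equated: 4 + (11.4 − 9.5) = 5.90
Linear-equated: (3.0/4.3)(4 − 9.5) + 11.4 = 7.563
Difference = 7.563 − 5.90 = 1.66

1.66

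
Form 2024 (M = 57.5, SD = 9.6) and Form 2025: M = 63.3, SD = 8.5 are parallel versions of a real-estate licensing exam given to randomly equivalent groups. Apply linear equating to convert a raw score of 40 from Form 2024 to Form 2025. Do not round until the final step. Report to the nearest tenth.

47.8

Linear equating: y = (SD_Y/SD_X)(x − M_X) + M_Y
y = (8.5/9.6)(40 − 57.5) + 63.3
y = 0.885417 × -17.5 + 63.3 = -15.4948 + 63.3 = 47.8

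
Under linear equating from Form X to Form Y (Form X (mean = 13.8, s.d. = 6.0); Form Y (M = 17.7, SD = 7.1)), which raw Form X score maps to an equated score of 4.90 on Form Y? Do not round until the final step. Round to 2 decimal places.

2.98

Invert y = (SD_Y/SD_X)(x − M_X) + M_Y:
x = (SD_X/SD_Y)(y − M_Y) + M_X = (6.0/7.1)(4.90 − 17.7) + 13.8
x = 0.845070 × -12.800 + 13.8 = 2.98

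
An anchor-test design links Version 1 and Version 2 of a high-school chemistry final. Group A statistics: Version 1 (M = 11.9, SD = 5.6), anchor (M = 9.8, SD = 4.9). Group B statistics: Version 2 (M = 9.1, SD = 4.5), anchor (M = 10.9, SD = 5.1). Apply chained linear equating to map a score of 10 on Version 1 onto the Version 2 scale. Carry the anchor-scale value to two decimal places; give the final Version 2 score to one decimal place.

Version 1 → anchor (Group A): v = (4.9/5.6)(10 − 11.9) + 9.8 = 8.14
anchor → Version 2 (Group B): y = (4.5/5.1)(8.14 − 10.9) + 9.1 = 6.7

6.7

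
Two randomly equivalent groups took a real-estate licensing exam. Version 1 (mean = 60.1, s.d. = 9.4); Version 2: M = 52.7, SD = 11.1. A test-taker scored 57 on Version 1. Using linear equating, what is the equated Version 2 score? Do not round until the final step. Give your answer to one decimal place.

49.0

Linear equating: y = (SD_Y/SD_X)(x − M_X) + M_Y
y = (11.1/9.4)(57 − 60.1) + 52.7
y = 1.180851 × -3.1 + 52.7 = -3.6606 + 52.7 = 49.0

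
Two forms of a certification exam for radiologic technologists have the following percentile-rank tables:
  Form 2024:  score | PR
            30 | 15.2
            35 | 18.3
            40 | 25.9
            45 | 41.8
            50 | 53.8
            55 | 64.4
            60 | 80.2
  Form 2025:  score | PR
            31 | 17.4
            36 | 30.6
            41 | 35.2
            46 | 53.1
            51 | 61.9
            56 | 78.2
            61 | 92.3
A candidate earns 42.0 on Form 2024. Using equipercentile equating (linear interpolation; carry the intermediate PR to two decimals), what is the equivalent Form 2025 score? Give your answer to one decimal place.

37.8

PR of 42.0 on Form 2024: 25.9 + (42.0 − 40)/(45 − 40) × (41.8 − 25.9) = 32.26
On Form 2025, PR 32.26 falls between score 36 (PR 30.6) and 41 (PR 35.2).
Interpolate: 36 + (32.26 − 30.6)/(35.2 − 30.6) × (41 − 36) = 37.8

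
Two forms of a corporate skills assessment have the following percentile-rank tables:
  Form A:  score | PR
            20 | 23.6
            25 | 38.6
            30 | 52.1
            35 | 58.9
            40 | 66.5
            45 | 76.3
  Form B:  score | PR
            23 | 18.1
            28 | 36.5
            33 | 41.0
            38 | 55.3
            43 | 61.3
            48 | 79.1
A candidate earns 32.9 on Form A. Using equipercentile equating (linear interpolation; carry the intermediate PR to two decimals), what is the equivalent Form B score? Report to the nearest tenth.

38.6

PR of 32.9 on Form A: 52.1 + (32.9 − 30)/(35 − 30) × (58.9 − 52.1) = 56.04
On Form B, PR 56.04 falls between score 38 (PR 55.3) and 43 (PR 61.3).
Interpolate: 38 + (56.04 − 55.3)/(61.3 − 55.3) × (43 − 38) = 38.6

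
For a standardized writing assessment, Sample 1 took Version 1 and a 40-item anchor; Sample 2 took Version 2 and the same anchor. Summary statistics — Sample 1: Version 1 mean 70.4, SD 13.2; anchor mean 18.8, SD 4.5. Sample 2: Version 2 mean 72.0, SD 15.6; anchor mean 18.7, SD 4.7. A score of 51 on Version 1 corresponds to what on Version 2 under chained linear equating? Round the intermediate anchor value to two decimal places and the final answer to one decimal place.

50.4

Version 1 → anchor (Sample 1): v = (4.5/13.2)(51 − 70.4) + 18.8 = 12.19
anchor → Version 2 (Sample 2): y = (15.6/4.7)(12.19 − 18.7) + 72.0 = 50.4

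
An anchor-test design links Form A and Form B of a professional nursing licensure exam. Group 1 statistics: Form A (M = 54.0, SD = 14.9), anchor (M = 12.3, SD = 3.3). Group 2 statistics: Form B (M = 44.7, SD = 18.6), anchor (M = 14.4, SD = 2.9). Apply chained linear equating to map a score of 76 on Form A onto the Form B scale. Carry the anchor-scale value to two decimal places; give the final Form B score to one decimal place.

62.5

Form A → anchor (Group 1): v = (3.3/14.9)(76 − 54.0) + 12.3 = 17.17
anchor → Form B (Group 2): y = (18.6/2.9)(17.17 − 14.4) + 44.7 = 62.5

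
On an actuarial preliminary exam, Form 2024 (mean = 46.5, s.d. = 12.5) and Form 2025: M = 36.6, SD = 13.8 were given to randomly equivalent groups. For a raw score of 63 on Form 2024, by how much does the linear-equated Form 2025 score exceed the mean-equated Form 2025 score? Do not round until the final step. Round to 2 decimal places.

1.72

Mean-equated: 63 + (36.6 − 46.5) = 53.10
Linear-equated: (13.8/12.5)(63 − 46.5) + 36.6 = 54.816
Difference = 54.816 − 53.10 = 1.72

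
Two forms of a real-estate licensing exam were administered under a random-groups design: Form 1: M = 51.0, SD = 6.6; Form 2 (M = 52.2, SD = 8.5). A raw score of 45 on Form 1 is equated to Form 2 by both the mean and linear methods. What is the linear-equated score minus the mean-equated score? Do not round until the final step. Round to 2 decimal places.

Mean-equated: 45 + (52.2 − 51.0) = 46.20
Linear-equated: (8.5/6.6)(45 − 51.0) + 52.2 = 44.473
Difference = 44.473 − 46.20 = -1.73

-1.73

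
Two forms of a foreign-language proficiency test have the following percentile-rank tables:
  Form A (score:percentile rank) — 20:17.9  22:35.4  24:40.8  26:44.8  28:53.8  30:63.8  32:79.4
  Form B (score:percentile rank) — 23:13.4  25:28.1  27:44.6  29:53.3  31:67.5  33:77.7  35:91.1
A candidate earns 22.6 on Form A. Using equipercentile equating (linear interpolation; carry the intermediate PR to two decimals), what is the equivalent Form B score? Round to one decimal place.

PR of 22.6 on Form A: 35.4 + (22.6 − 22)/(24 − 22) × (40.8 − 35.4) = 37.02
On Form B, PR 37.02 falls between score 25 (PR 28.1) and 27 (PR 44.6).
Interpolate: 25 + (37.02 − 28.1)/(44.6 − 28.1) × (27 − 25) = 26.1

26.1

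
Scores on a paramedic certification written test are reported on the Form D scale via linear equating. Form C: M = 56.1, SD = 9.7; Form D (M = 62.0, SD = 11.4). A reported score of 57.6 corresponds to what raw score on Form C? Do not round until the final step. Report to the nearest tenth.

52.4

Invert y = (SD_Y/SD_X)(x − M_X) + M_Y:
x = (SD_X/SD_Y)(y − M_Y) + M_X = (9.7/11.4)(57.6 − 62.0) + 56.1
x = 0.850877 × -4.400 + 56.1 = 52.4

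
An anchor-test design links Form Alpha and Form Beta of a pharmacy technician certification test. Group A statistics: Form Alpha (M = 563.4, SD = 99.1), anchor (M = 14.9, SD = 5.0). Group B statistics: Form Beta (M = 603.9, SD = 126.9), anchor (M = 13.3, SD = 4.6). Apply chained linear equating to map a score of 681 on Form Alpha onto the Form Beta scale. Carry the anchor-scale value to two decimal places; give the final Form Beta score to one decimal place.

Form Alpha → anchor (Group A): v = (5.0/99.1)(681 − 563.4) + 14.9 = 20.83
anchor → Form Beta (Group B): y = (126.9/4.6)(20.83 − 13.3) + 603.9 = 811.6

811.6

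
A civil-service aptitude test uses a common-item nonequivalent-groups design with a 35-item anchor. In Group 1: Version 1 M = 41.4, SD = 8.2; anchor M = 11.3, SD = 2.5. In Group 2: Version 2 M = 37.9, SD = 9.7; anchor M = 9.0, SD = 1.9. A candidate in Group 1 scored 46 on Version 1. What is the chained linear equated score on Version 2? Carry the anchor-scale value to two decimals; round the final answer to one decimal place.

Version 1 → anchor (Group 1): v = (2.5/8.2)(46 − 41.4) + 11.3 = 12.70
anchor → Version 2 (Group 2): y = (9.7/1.9)(12.70 − 9.0) + 37.9 = 56.8

56.8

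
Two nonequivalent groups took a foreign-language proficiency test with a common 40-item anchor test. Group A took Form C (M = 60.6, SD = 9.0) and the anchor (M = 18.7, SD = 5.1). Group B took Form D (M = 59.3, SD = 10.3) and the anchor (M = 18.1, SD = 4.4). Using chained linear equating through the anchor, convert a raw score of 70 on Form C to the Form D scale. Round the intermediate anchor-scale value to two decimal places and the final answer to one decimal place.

Form C → anchor (Group A): v = (5.1/9.0)(70 − 60.6) + 18.7 = 24.03
anchor → Form D (Group B): y = (10.3/4.4)(24.03 − 18.1) + 59.3 = 73.2

73.2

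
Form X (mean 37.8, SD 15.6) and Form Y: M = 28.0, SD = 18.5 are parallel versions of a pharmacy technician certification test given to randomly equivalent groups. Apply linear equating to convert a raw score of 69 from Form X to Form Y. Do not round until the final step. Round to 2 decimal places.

65.00

Linear equating: y = (SD_Y/SD_X)(x − M_X) + M_Y
y = (18.5/15.6)(69 − 37.8) + 28.0
y = 1.185897 × 31.2 + 28.0 = 37.0000 + 28.0 = 65.00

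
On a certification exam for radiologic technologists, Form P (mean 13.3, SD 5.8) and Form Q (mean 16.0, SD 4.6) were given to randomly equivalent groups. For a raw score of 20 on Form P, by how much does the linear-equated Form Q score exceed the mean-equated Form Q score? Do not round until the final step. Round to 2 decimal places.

-1.39

Mean-equated: 20 + (16.0 − 13.3) = 22.70
Linear-equated: (4.6/5.8)(20 − 13.3) + 16.0 = 21.314
Difference = 21.314 − 22.70 = -1.39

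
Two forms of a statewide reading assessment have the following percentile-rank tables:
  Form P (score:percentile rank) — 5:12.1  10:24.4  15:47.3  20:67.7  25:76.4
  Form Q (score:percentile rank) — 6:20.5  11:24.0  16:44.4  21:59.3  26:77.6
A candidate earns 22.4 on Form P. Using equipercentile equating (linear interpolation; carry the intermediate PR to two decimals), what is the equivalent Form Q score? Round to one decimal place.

PR of 22.4 on Form P: 67.7 + (22.4 − 20)/(25 − 20) × (76.4 − 67.7) = 71.88
On Form Q, PR 71.88 falls between score 21 (PR 59.3) and 26 (PR 77.6).
Interpolate: 21 + (71.88 − 59.3)/(77.6 − 59.3) × (26 − 21) = 24.4

24.4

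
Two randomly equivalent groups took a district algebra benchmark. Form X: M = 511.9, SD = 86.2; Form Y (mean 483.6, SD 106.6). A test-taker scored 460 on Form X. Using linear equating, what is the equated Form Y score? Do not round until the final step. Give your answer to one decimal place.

419.4

Linear equating: y = (SD_Y/SD_X)(x − M_X) + M_Y
y = (106.6/86.2)(460 − 511.9) + 483.6
y = 1.236659 × -51.9 + 483.6 = -64.1826 + 483.6 = 419.4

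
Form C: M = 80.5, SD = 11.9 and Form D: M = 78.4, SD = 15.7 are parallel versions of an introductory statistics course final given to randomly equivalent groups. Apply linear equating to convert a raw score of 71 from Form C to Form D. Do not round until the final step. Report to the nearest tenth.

Linear equating: y = (SD_Y/SD_X)(x − M_X) + M_Y
y = (15.7/11.9)(71 − 80.5) + 78.4
y = 1.319328 × -9.5 + 78.4 = -12.5336 + 78.4 = 65.9

65.9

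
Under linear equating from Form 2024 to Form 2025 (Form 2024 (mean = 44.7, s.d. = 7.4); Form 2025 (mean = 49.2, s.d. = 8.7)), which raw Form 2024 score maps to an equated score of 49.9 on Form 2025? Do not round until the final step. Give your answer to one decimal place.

Invert y = (SD_Y/SD_X)(x − M_X) + M_Y:
x = (SD_X/SD_Y)(y − M_Y) + M_X = (7.4/8.7)(49.9 − 49.2) + 44.7
x = 0.850575 × 0.700 + 44.7 = 45.3

45.3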